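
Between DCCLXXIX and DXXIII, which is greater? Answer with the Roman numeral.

DCCLXXIX = 779
DXXIII = 523
779 is larger

DCCLXXIX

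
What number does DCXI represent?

DCXI: D=500, C=100, X=10, I=1
500 + 100 + 10 + 1 = 611

611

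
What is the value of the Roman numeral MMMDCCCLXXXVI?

MMMDCCCLXXXVI: M=1000, M=1000, M=1000, D=500, C=100, C=100, C=100, L=50, X=10, X=10, X=10, V=5, I=1
1000 + 1000 + 1000 + 500 + 100 + 100 + 100 + 50 + 10 + 10 + 10 + 5 + 1 = 3886

3886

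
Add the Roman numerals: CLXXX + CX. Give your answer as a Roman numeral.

CLXXX = 180
CX = 110
180 + 110 = 290

CCXC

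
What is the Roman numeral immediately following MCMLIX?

MCMLIX = 1959, so the next integer is 1959 + 1 = 1960

MCMLX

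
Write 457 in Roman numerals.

Convert 457 to Roman numerals:
  457 contains 1×400 (CD)
  57 contains 1×50 (L)
  7 contains 1×5 (V)
  2 contains 2×1 (II)

CDLVII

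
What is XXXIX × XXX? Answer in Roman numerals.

XXXIX = 39
XXX = 30
39 × 30 = 1170

MCLXX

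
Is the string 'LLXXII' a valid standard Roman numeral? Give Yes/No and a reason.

'LLXXII': L should not appear more than once

No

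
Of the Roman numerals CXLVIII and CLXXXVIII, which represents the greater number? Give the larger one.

CXLVIII = 148
CLXXXVIII = 188
188 is larger

CLXXXVIII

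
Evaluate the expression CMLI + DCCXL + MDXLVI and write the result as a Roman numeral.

CMLI = 951, DCCXL = 740, MDXLVI = 1546
951 + 740 = 1691
1691 + 1546 = 3237

MMMCCXXXVII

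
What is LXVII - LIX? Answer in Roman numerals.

LXVII = 67
LIX = 59
67 - 59 = 8

VIII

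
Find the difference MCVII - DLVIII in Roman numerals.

MCVII = 1107
DLVIII = 558
1107 - 558 = 549

DXLIX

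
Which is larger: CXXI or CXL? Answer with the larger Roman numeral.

CXXI = 121
CXL = 140
140 is larger

CXL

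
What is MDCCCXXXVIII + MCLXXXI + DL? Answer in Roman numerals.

MDCCCXXXVIII = 1838, MCLXXXI = 1181, DL = 550
1838 + 1181 = 3019
3019 + 550 = 3569

MMMDLXIX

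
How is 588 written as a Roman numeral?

Convert 588 to Roman numerals:
  588 contains 1×500 (D)
  88 contains 1×50 (L)
  38 contains 3×10 (XXX)
  8 contains 1×5 (V)
  3 contains 3×1 (III)

DLXXXVIII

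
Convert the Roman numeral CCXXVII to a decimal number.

CCXXVII: C=100, C=100, X=10, X=10, V=5, I=1, I=1
100 + 100 + 10 + 10 + 5 + 1 + 1 = 227

227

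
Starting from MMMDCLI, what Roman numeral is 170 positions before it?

MMMDCLI = 3651
3651 - 170 = 3481

MMMCDLXXXI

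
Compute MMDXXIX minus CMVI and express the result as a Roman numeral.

MMDXXIX = 2529
CMVI = 906
2529 - 906 = 1623

MDCXXIII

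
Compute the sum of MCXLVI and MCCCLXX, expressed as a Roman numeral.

MCXLVI = 1146
MCCCLXX = 1370
1146 + 1370 = 2516

MMDXVI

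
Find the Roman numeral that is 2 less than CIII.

CIII = 103
103 - 2 = 101

CI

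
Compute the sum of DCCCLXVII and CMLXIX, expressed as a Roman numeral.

DCCCLXVII = 867
CMLXIX = 969
867 + 969 = 1836

MDCCCXXXVI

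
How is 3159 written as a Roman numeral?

Convert 3159 to Roman numerals:
  3159 contains 3×1000 (MMM)
  159 contains 1×100 (C)
  59 contains 1×50 (L)
  9 contains 1×9 (IX)

MMMCLIX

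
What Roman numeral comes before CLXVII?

CLXVII = 167, so the previous integer is 167 - 1 = 166

CLXVI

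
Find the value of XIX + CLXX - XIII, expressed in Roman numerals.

XIX = 19, CLXX = 170, XIII = 13
19 + 170 = 189
189 - 13 = 176

CLXXVI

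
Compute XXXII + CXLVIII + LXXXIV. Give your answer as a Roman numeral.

XXXII = 32, CXLVIII = 148, LXXXIV = 84
32 + 148 = 180
180 + 84 = 264

CCLXIV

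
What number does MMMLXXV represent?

MMMLXXV: M=1000, M=1000, M=1000, L=50, X=10, X=10, V=5
1000 + 1000 + 1000 + 50 + 10 + 10 + 5 = 3075

3075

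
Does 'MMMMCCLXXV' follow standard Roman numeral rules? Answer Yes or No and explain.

'MMMMCCLXXV': More than 3 consecutive M's

No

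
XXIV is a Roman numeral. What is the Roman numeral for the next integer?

XXIV = 24; next is 25

XXV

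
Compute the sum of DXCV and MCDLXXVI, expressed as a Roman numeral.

DXCV = 595
MCDLXXVI = 1476
595 + 1476 = 2071

MMLXXI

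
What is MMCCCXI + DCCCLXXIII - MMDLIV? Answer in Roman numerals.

MMCCCXI = 2311, DCCCLXXIII = 873, MMDLIV = 2554
2311 + 873 = 3184
3184 - 2554 = 630

DCXXX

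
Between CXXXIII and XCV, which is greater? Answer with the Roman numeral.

CXXXIII = 133
XCV = 95
133 is larger

CXXXIII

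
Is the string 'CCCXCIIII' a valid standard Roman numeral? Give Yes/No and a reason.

'CCCXCIIII': More than 3 consecutive I's

No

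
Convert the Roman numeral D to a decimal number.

D: D=500

500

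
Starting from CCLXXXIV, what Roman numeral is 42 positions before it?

CCLXXXIV = 284
284 - 42 = 242

CCXLII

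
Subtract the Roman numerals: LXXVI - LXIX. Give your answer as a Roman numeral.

LXXVI = 76
LXIX = 69
76 - 69 = 7

VII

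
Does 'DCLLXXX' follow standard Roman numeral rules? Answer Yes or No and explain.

'DCLLXXX': L should not appear more than once

No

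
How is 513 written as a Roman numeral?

Convert 513 to Roman numerals:
  513 contains 1×500 (D)
  13 contains 1×10 (X)
  3 contains 3×1 (III)

DXIII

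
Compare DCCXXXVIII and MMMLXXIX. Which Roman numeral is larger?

DCCXXXVIII = 738
MMMLXXIX = 3079
3079 is larger

MMMLXXIX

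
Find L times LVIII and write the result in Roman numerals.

L = 50
LVIII = 58
50 × 58 = 2900

MMCM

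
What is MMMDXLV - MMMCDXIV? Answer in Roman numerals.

MMMDXLV = 3545
MMMCDXIV = 3414
3545 - 3414 = 131

CXXXI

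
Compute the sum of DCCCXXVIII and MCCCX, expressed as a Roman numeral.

DCCCXXVIII = 828
MCCCX = 1310
828 + 1310 = 2138

MMCXXXVIII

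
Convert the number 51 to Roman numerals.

Convert 51 to Roman numerals:
  51 contains 1×50 (L)
  1 contains 1×1 (I)

LI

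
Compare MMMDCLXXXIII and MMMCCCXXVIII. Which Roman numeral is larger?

MMMDCLXXXIII = 3683
MMMCCCXXVIII = 3328
3683 is larger

MMMDCLXXXIII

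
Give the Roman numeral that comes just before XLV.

XLV = 45; previous is 44

XLIV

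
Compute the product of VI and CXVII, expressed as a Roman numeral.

VI = 6
CXVII = 117
6 × 117 = 702

DCCII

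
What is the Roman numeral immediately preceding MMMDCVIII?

MMMDCVIII = 3608; previous is 3607

MMMDCVII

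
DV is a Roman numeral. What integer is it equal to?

DV: D=500, V=5
500 + 5 = 505

505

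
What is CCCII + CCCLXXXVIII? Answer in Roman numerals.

CCCII = 302
CCCLXXXVIII = 388
302 + 388 = 690

DCXC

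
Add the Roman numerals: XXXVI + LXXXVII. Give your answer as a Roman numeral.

XXXVI = 36
LXXXVII = 87
36 + 87 = 123

CXXIII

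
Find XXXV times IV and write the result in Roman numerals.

XXXV = 35
IV = 4
35 × 4 = 140

CXL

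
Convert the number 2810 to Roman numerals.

Convert 2810 to Roman numerals:
  2810 contains 2×1000 (MM)
  810 contains 1×500 (D)
  310 contains 3×100 (CCC)
  10 contains 1×10 (X)

MMDCCCX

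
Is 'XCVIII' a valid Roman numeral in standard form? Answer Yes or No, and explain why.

'XCVIII': Check the rules: uses only the symbols I, V, X, L, C, D, M; no symbol is repeated more than three times in a row; V, L and D each appear at most once; the only place a smaller symbol precedes a larger one is the allowed subtractive pair XC, the symbol right after such a pair (if any) is smaller than the pair's first symbol, and otherwise the values never increase from left to right. Value: XC (90) + V (5) + I (1) + I (1) + I (1) = 98. So it is a valid standard Roman numeral.

Yes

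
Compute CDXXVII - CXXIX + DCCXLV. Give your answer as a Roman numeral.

CDXXVII = 427, CXXIX = 129, DCCXLV = 745
427 - 129 = 298
298 + 745 = 1043

MXLIII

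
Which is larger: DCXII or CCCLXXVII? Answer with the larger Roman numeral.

DCXII = 612
CCCLXXVII = 377
612 is larger

DCXII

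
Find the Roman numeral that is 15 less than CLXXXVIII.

CLXXXVIII = 188
188 - 15 = 173

CLXXIII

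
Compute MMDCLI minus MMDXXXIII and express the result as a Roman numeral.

MMDCLI = 2651
MMDXXXIII = 2533
2651 - 2533 = 118

CXVIII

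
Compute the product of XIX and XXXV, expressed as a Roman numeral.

XIX = 19
XXXV = 35
19 × 35 = 665

DCLXV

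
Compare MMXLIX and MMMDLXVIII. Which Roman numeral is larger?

MMXLIX = 2049
MMMDLXVIII = 3568
3568 is larger

MMMDLXVIII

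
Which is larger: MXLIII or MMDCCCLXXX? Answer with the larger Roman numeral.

MXLIII = 1043
MMDCCCLXXX = 2880
2880 is larger

MMDCCCLXXX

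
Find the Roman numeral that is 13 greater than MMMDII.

MMMDII = 3502
3502 + 13 = 3515

MMMDXV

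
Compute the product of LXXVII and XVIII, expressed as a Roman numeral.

LXXVII = 77
XVIII = 18
77 × 18 = 1386

MCCCLXXXVI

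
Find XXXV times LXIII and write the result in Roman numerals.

XXXV = 35
LXIII = 63
35 × 63 = 2205

MMCCV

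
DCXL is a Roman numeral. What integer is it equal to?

DCXL: D=500, C=100, XL=40
500 + 100 + 40 = 640

640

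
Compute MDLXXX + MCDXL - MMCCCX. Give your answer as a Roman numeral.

MDLXXX = 1580, MCDXL = 1440, MMCCCX = 2310
1580 + 1440 = 3020
3020 - 2310 = 710

DCCX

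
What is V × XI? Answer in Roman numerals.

V = 5
XI = 11
5 × 11 = 55

LV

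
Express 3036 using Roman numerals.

Convert 3036 to Roman numerals:
  3036 contains 3×1000 (MMM)
  36 contains 3×10 (XXX)
  6 contains 1×5 (V)
  1 contains 1×1 (I)

MMMXXXVI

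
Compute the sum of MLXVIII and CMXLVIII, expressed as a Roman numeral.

MLXVIII = 1068
CMXLVIII = 948
1068 + 948 = 2016

MMXVI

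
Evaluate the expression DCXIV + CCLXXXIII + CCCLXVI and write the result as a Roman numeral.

DCXIV = 614, CCLXXXIII = 283, CCCLXVI = 366
614 + 283 = 897
897 + 366 = 1263

MCCLXIII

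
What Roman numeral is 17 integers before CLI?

CLI = 151
151 - 17 = 134

CXXXIV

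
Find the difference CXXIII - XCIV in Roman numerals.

CXXIII = 123
XCIV = 94
123 - 94 = 29

XXIX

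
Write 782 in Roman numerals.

Convert 782 to Roman numerals:
  782 contains 1×500 (D)
  282 contains 2×100 (CC)
  82 contains 1×50 (L)
  32 contains 3×10 (XXX)
  2 contains 2×1 (II)

DCCLXXXII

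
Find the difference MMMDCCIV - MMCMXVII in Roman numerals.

MMMDCCIV = 3704
MMCMXVII = 2917
3704 - 2917 = 787

DCCLXXXVII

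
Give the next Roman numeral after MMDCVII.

MMDCVII = 2607, so the next integer is 2607 + 1 = 2608

MMDCVIII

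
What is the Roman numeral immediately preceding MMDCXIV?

MMDCXIV = 2614; previous is 2613

MMDCXIII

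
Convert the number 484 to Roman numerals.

Convert 484 to Roman numerals:
  484 contains 1×400 (CD)
  84 contains 1×50 (L)
  34 contains 3×10 (XXX)
  4 contains 1×4 (IV)

CDLXXXIV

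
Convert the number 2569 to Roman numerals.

Convert 2569 to Roman numerals:
  2569 contains 2×1000 (MM)
  569 contains 1×500 (D)
  69 contains 1×50 (L)
  19 contains 1×10 (X)
  9 contains 1×9 (IX)

MMDLXIX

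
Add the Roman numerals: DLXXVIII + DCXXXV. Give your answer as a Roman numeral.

DLXXVIII = 578
DCXXXV = 635
578 + 635 = 1213

MCCXIII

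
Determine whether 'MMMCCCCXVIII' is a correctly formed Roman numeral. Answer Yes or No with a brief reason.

'MMMCCCCXVIII': More than 3 consecutive C's

No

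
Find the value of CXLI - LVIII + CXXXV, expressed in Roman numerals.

CXLI = 141, LVIII = 58, CXXXV = 135
141 - 58 = 83
83 + 135 = 218

CCXVIII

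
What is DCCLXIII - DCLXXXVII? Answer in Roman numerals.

DCCLXIII = 763
DCLXXXVII = 687
763 - 687 = 76

LXXVI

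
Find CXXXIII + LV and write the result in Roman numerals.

CXXXIII = 133
LV = 55
133 + 55 = 188

CLXXXVIII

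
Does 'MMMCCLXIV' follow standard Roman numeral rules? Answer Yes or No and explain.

'MMMCCLXIV': Check the rules: uses only the symbols I, V, X, L, C, D, M; no symbol is repeated more than three times in a row; V, L and D each appear at most once; the only place a smaller symbol precedes a larger one is the allowed subtractive pair IV, the symbol right after such a pair (if any) is smaller than the pair's first symbol, and otherwise the values never increase from left to right. Value: M (1000) + M (1000) + M (1000) + C (100) + C (100) + L (50) + X (10) + IV (4) = 3264. So it is a valid standard Roman numeral.

Yes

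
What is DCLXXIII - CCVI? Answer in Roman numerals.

DCLXXIII = 673
CCVI = 206
673 - 206 = 467

CDLXVII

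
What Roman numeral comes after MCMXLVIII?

MCMXLVIII = 1948, so the next integer is 1948 + 1 = 1949

MCMXLIX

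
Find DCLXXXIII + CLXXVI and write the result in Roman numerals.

DCLXXXIII = 683
CLXXVI = 176
683 + 176 = 859

DCCCLIX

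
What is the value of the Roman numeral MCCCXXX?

MCCCXXX: M=1000, C=100, C=100, C=100, X=10, X=10, X=10
1000 + 100 + 100 + 100 + 10 + 10 + 10 = 1330

1330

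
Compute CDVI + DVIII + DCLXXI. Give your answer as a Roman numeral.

CDVI = 406, DVIII = 508, DCLXXI = 671
406 + 508 = 914
914 + 671 = 1585

MDLXXXV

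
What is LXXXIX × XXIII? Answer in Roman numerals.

LXXXIX = 89
XXIII = 23
89 × 23 = 2047

MMXLVII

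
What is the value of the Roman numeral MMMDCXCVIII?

MMMDCXCVIII: M=1000, M=1000, M=1000, D=500, C=100, XC=90, V=5, I=1, I=1, I=1
1000 + 1000 + 1000 + 500 + 100 + 90 + 5 + 1 + 1 + 1 = 3698

3698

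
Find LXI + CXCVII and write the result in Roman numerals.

LXI = 61
CXCVII = 197
61 + 197 = 258

CCLVIII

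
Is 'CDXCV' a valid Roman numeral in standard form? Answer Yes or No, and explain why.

'CDXCV': Check the rules: uses only the symbols I, V, X, L, C, D, M; no symbol is repeated more than three times in a row; V, L and D each appear at most once; the only places a smaller symbol precedes a larger one are the allowed subtractive pairs CD, XC, the symbol right after such a pair (if any) is smaller than the pair's first symbol, and otherwise the values never increase from left to right. Value: CD (400) + XC (90) + V (5) = 495. So it is a valid standard Roman numeral.

Yes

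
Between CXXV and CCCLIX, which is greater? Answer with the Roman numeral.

CXXV = 125
CCCLIX = 359
359 is larger

CCCLIX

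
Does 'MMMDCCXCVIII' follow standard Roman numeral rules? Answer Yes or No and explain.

'MMMDCCXCVIII': Check the rules: uses only the symbols I, V, X, L, C, D, M; no symbol is repeated more than three times in a row; V, L and D each appear at most once; the only place a smaller symbol precedes a larger one is the allowed subtractive pair XC, the symbol right after such a pair (if any) is smaller than the pair's first symbol, and otherwise the values never increase from left to right. Value: M (1000) + M (1000) + M (1000) + D (500) + C (100) + C (100) + XC (90) + V (5) + I (1) + I (1) + I (1) = 3798. So it is a valid standard Roman numeral.

Yes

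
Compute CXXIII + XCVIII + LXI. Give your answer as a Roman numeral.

CXXIII = 123, XCVIII = 98, LXI = 61
123 + 98 = 221
221 + 61 = 282

CCLXXXII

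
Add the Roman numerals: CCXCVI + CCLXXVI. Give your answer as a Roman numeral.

CCXCVI = 296
CCLXXVI = 276
296 + 276 = 572

DLXXII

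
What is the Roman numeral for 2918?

Convert 2918 to Roman numerals:
  2918 contains 2×1000 (MM)
  918 contains 1×900 (CM)
  18 contains 1×10 (X)
  8 contains 1×5 (V)
  3 contains 3×1 (III)

MMCMXVIII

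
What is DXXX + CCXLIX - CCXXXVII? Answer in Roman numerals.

DXXX = 530, CCXLIX = 249, CCXXXVII = 237
530 + 249 = 779
779 - 237 = 542

DXLII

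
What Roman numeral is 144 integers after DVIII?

DVIII = 508
508 + 144 = 652

DCLII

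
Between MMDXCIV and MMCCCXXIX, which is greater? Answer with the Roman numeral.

MMDXCIV = 2594
MMCCCXXIX = 2329
2594 is larger

MMDXCIV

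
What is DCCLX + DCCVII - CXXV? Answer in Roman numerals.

DCCLX = 760, DCCVII = 707, CXXV = 125
760 + 707 = 1467
1467 - 125 = 1342

MCCCXLII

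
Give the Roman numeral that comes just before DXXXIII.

DXXXIII = 533; previous is 532

DXXXII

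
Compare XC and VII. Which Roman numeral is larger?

XC = 90
VII = 7
90 is larger

XC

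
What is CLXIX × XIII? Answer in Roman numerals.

CLXIX = 169
XIII = 13
169 × 13 = 2197

MMCXCVII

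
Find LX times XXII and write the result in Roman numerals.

LX = 60
XXII = 22
60 × 22 = 1320

MCCCXX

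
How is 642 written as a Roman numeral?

Convert 642 to Roman numerals:
  642 contains 1×500 (D)
  142 contains 1×100 (C)
  42 contains 1×40 (XL)
  2 contains 2×1 (II)

DCXLII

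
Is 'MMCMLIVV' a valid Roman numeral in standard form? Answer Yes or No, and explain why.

'MMCMLIVV': V should not appear more than once

No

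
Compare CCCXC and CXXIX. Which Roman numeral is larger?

CCCXC = 390
CXXIX = 129
390 is larger

CCCXC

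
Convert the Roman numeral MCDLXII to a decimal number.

MCDLXII: M=1000, CD=400, L=50, X=10, I=1, I=1
1000 + 400 + 50 + 10 + 1 + 1 = 1462

1462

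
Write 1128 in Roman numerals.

Convert 1128 to Roman numerals:
  1128 contains 1×1000 (M)
  128 contains 1×100 (C)
  28 contains 2×10 (XX)
  8 contains 1×5 (V)
  3 contains 3×1 (III)

MCXXVIII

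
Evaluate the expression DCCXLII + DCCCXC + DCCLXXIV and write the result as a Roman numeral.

DCCXLII = 742, DCCCXC = 890, DCCLXXIV = 774
742 + 890 = 1632
1632 + 774 = 2406

MMCDVI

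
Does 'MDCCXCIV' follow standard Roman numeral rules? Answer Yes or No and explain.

'MDCCXCIV': Check the rules: uses only the symbols I, V, X, L, C, D, M; no symbol is repeated more than three times in a row; V, L and D each appear at most once; the only places a smaller symbol precedes a larger one are the allowed subtractive pairs XC, IV, the symbol right after such a pair (if any) is smaller than the pair's first symbol, and otherwise the values never increase from left to right. Value: M (1000) + D (500) + C (100) + C (100) + XC (90) + IV (4) = 1794. So it is a valid standard Roman numeral.

Yes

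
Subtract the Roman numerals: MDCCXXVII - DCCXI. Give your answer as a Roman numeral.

MDCCXXVII = 1727
DCCXI = 711
1727 - 711 = 1016

MXVI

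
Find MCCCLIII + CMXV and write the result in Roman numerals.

MCCCLIII = 1353
CMXV = 915
1353 + 915 = 2268

MMCCLXVIII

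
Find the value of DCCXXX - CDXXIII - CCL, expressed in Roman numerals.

DCCXXX = 730, CDXXIII = 423, CCL = 250
730 - 423 = 307
307 - 250 = 57

LVII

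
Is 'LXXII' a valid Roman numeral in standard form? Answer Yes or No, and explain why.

'LXXII': Check the rules: uses only the symbols I, V, X, L, C, D, M; no symbol is repeated more than three times in a row; V, L and D each appear at most once; no smaller symbol precedes a larger one (values never increase from left to right). Value: L (50) + X (10) + X (10) + I (1) + I (1) = 72. So it is a valid standard Roman numeral.

Yes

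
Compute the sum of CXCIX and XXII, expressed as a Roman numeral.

CXCIX = 199
XXII = 22
199 + 22 = 221

CCXXI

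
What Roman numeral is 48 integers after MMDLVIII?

MMDLVIII = 2558
2558 + 48 = 2606

MMDCVI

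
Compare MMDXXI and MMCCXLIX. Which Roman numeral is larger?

MMDXXI = 2521
MMCCXLIX = 2249
2521 is larger

MMDXXI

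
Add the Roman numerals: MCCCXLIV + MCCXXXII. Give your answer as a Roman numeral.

MCCCXLIV = 1344
MCCXXXII = 1232
1344 + 1232 = 2576

MMDLXXVI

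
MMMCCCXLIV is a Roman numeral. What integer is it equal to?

MMMCCCXLIV: M=1000, M=1000, M=1000, C=100, C=100, C=100, XL=40, IV=4
1000 + 1000 + 1000 + 100 + 100 + 100 + 40 + 4 = 3344

3344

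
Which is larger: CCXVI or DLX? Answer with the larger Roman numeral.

CCXVI = 216
DLX = 560
560 is larger

DLX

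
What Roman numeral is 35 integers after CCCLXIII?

CCCLXIII = 363
363 + 35 = 398

CCCXCVIII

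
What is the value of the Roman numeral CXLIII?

CXLIII: C=100, XL=40, I=1, I=1, I=1
100 + 40 + 1 + 1 + 1 = 143

143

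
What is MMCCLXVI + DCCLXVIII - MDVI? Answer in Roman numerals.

MMCCLXVI = 2266, DCCLXVIII = 768, MDVI = 1506
2266 + 768 = 3034
3034 - 1506 = 1528

MDXXVIII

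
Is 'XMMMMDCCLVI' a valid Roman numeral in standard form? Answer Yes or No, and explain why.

'XMMMMDCCLVI': More than 3 consecutive M's

No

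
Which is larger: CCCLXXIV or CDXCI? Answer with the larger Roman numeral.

CCCLXXIV = 374
CDXCI = 491
491 is larger

CDXCI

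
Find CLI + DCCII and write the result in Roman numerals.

CLI = 151
DCCII = 702
151 + 702 = 853

DCCCLIII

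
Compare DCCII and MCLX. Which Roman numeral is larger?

DCCII = 702
MCLX = 1160
1160 is larger

MCLX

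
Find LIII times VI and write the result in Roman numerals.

LIII = 53
VI = 6
53 × 6 = 318

CCCXVIII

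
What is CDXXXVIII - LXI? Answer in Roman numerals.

CDXXXVIII = 438
LXI = 61
438 - 61 = 377

CCCLXXVII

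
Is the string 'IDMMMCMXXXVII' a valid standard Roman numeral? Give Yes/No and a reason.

'IDMMMCMXXXVII': Invalid subtractive combination: ID

No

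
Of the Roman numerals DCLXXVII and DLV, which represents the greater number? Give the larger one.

DCLXXVII = 677
DLV = 555
677 is larger

DCLXXVII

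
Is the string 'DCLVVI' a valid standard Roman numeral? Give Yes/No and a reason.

'DCLVVI': V should not appear more than once

No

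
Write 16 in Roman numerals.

Convert 16 to Roman numerals:
  16 contains 1×10 (X)
  6 contains 1×5 (V)
  1 contains 1×1 (I)

XVI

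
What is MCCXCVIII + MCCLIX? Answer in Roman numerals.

MCCXCVIII = 1298
MCCLIX = 1259
1298 + 1259 = 2557

MMDLVII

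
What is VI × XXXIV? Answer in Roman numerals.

VI = 6
XXXIV = 34
6 × 34 = 204

CCIV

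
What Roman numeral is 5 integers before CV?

CV = 105
105 - 5 = 100

C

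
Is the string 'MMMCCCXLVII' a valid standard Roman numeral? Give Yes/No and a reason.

'MMMCCCXLVII': Check the rules: uses only the symbols I, V, X, L, C, D, M; no symbol is repeated more than three times in a row; V, L and D each appear at most once; the only place a smaller symbol precedes a larger one is the allowed subtractive pair XL, the symbol right after such a pair (if any) is smaller than the pair's first symbol, and otherwise the values never increase from left to right. Value: M (1000) + M (1000) + M (1000) + C (100) + C (100) + C (100) + XL (40) + V (5) + I (1) + I (1) = 3347. So it is a valid standard Roman numeral.

Yes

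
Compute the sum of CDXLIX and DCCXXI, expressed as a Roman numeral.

CDXLIX = 449
DCCXXI = 721
449 + 721 = 1170

MCLXX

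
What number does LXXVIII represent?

LXXVIII: L=50, X=10, X=10, V=5, I=1, I=1, I=1
50 + 10 + 10 + 5 + 1 + 1 + 1 = 78

78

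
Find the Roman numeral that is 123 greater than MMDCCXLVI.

MMDCCXLVI = 2746
2746 + 123 = 2869

MMDCCCLXIX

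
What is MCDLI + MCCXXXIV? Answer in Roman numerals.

MCDLI = 1451
MCCXXXIV = 1234
1451 + 1234 = 2685

MMDCLXXXV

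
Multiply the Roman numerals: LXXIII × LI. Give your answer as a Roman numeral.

LXXIII = 73
LI = 51
73 × 51 = 3723

MMMDCCXXIII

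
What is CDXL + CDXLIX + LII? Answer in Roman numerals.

CDXL = 440, CDXLIX = 449, LII = 52
440 + 449 = 889
889 + 52 = 941

CMXLI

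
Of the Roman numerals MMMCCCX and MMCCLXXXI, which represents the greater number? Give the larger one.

MMMCCCX = 3310
MMCCLXXXI = 2281
3310 is larger

MMMCCCX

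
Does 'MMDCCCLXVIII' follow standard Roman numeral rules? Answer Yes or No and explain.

'MMDCCCLXVIII': Check the rules: uses only the symbols I, V, X, L, C, D, M; no symbol is repeated more than three times in a row; V, L and D each appear at most once; no smaller symbol precedes a larger one (values never increase from left to right). Value: M (1000) + M (1000) + D (500) + C (100) + C (100) + C (100) + L (50) + X (10) + V (5) + I (1) + I (1) + I (1) = 2868. So it is a valid standard Roman numeral.

Yes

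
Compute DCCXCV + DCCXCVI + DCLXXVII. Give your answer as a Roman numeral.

DCCXCV = 795, DCCXCVI = 796, DCLXXVII = 677
795 + 796 = 1591
1591 + 677 = 2268

MMCCLXVIII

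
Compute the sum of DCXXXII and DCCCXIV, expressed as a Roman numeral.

DCXXXII = 632
DCCCXIV = 814
632 + 814 = 1446

MCDXLVI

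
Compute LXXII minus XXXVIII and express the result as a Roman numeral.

LXXII = 72
XXXVIII = 38
72 - 38 = 34

XXXIV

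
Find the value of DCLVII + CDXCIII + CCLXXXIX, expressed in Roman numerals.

DCLVII = 657, CDXCIII = 493, CCLXXXIX = 289
657 + 493 = 1150
1150 + 289 = 1439

MCDXXXIX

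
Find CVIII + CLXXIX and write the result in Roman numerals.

CVIII = 108
CLXXIX = 179
108 + 179 = 287

CCLXXXVII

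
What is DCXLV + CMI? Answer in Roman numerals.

DCXLV = 645
CMI = 901
645 + 901 = 1546

MDXLVI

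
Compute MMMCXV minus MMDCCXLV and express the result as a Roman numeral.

MMMCXV = 3115
MMDCCXLV = 2745
3115 - 2745 = 370

CCCLXX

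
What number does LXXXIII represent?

LXXXIII: L=50, X=10, X=10, X=10, I=1, I=1, I=1
50 + 10 + 10 + 10 + 1 + 1 + 1 = 83

83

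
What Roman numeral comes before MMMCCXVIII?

MMMCCXVIII = 3218; previous is 3217

MMMCCXVII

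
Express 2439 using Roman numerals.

Convert 2439 to Roman numerals:
  2439 contains 2×1000 (MM)
  439 contains 1×400 (CD)
  39 contains 3×10 (XXX)
  9 contains 1×9 (IX)

MMCDXXXIX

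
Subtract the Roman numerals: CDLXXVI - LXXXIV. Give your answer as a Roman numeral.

CDLXXVI = 476
LXXXIV = 84
476 - 84 = 392

CCCXCII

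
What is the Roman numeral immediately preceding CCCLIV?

CCCLIV = 354, so the previous integer is 354 - 1 = 353

CCCLIII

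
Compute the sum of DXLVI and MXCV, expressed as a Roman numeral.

DXLVI = 546
MXCV = 1095
546 + 1095 = 1641

MDCXLI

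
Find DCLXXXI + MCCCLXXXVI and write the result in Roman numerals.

DCLXXXI = 681
MCCCLXXXVI = 1386
681 + 1386 = 2067

MMLXVII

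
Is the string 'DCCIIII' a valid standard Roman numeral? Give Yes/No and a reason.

'DCCIIII': More than 3 consecutive I's

No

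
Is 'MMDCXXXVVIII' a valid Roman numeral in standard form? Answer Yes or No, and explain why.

'MMDCXXXVVIII': V should not appear more than once

No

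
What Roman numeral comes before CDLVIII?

CDLVIII = 458; previous is 457

CDLVII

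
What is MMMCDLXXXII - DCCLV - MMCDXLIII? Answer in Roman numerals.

MMMCDLXXXII = 3482, DCCLV = 755, MMCDXLIII = 2443
3482 - 755 = 2727
2727 - 2443 = 284

CCLXXXIV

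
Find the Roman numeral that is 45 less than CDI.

CDI = 401
401 - 45 = 356

CCCLVI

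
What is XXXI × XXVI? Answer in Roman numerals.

XXXI = 31
XXVI = 26
31 × 26 = 806

DCCCVI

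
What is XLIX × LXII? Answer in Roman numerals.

XLIX = 49
LXII = 62
49 × 62 = 3038

MMMXXXVIII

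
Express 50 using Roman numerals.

Convert 50 to Roman numerals:
  50 contains 1×50 (L)

L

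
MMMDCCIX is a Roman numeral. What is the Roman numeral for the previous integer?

MMMDCCIX = 3709, so the previous integer is 3709 - 1 = 3708

MMMDCCVIII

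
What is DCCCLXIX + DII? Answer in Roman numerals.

DCCCLXIX = 869
DII = 502
869 + 502 = 1371

MCCCLXXI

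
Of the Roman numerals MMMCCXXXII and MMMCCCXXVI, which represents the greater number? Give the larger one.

MMMCCXXXII = 3232
MMMCCCXXVI = 3326
3326 is larger

MMMCCCXXVI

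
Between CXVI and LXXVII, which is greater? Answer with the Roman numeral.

CXVI = 116
LXXVII = 77
116 is larger

CXVI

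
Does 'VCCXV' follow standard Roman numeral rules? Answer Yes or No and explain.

'VCCXV': V should not appear more than once

No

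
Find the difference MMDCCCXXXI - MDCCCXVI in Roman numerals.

MMDCCCXXXI = 2831
MDCCCXVI = 1816
2831 - 1816 = 1015

MXV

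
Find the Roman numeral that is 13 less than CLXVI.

CLXVI = 166
166 - 13 = 153

CLIII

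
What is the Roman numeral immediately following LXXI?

LXXI = 71, so the next integer is 71 + 1 = 72

LXXII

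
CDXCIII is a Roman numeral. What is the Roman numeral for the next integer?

CDXCIII = 493; next is 494

CDXCIV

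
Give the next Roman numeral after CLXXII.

CLXXII = 172, so the next integer is 172 + 1 = 173

CLXXIII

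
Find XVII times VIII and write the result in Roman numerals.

XVII = 17
VIII = 8
17 × 8 = 136

CXXXVI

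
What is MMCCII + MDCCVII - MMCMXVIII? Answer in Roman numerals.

MMCCII = 2202, MDCCVII = 1707, MMCMXVIII = 2918
2202 + 1707 = 3909
3909 - 2918 = 991

CMXCI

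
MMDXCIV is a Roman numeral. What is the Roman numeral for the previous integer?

MMDXCIV = 2594, so the previous integer is 2594 - 1 = 2593

MMDXCIII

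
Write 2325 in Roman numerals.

Convert 2325 to Roman numerals:
  2325 contains 2×1000 (MM)
  325 contains 3×100 (CCC)
  25 contains 2×10 (XX)
  5 contains 1×5 (V)

MMCCCXXV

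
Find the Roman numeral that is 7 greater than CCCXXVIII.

CCCXXVIII = 328
328 + 7 = 335

CCCXXXV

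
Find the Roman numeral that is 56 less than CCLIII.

CCLIII = 253
253 - 56 = 197

CXCVII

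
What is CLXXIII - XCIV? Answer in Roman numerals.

CLXXIII = 173
XCIV = 94
173 - 94 = 79

LXXIX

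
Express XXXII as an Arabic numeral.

XXXII: X=10, X=10, X=10, I=1, I=1
10 + 10 + 10 + 1 + 1 = 32

32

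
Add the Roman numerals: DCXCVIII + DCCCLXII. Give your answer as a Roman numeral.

DCXCVIII = 698
DCCCLXII = 862
698 + 862 = 1560

MDLX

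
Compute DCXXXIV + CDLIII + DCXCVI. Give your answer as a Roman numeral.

DCXXXIV = 634, CDLIII = 453, DCXCVI = 696
634 + 453 = 1087
1087 + 696 = 1783

MDCCLXXXIII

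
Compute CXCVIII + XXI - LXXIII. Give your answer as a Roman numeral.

CXCVIII = 198, XXI = 21, LXXIII = 73
198 + 21 = 219
219 - 73 = 146

CXLVI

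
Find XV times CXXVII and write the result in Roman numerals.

XV = 15
CXXVII = 127
15 × 127 = 1905

MCMV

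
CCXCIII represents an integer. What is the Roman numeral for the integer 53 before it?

CCXCIII = 293
293 - 53 = 240

CCXL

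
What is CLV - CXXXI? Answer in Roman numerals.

CLV = 155
CXXXI = 131
155 - 131 = 24

XXIV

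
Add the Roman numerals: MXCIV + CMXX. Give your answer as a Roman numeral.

MXCIV = 1094
CMXX = 920
1094 + 920 = 2014

MMXIV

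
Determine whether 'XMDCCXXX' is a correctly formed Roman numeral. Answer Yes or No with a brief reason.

'XMDCCXXX': Invalid subtractive combination: XM

No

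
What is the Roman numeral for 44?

Convert 44 to Roman numerals:
  44 contains 1×40 (XL)
  4 contains 1×4 (IV)

XLIV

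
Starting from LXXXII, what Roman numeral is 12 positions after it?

LXXXII = 82
82 + 12 = 94

XCIV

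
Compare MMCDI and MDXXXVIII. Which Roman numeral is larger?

MMCDI = 2401
MDXXXVIII = 1538
2401 is larger

MMCDI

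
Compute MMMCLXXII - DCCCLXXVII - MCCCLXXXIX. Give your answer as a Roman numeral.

MMMCLXXII = 3172, DCCCLXXVII = 877, MCCCLXXXIX = 1389
3172 - 877 = 2295
2295 - 1389 = 906

CMVI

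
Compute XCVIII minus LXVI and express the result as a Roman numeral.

XCVIII = 98
LXVI = 66
98 - 66 = 32

XXXII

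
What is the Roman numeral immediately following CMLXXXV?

CMLXXXV = 985; next is 986

CMLXXXVI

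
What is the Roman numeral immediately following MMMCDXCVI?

MMMCDXCVI = 3496, so the next integer is 3496 + 1 = 3497

MMMCDXCVII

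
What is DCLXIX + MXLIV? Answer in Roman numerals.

DCLXIX = 669
MXLIV = 1044
669 + 1044 = 1713

MDCCXIII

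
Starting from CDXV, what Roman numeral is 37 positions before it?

CDXV = 415
415 - 37 = 378

CCCLXXVIII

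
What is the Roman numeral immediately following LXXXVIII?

LXXXVIII = 88; next is 89

LXXXIX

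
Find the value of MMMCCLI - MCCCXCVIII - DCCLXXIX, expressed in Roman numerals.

MMMCCLI = 3251, MCCCXCVIII = 1398, DCCLXXIX = 779
3251 - 1398 = 1853
1853 - 779 = 1074

MLXXIV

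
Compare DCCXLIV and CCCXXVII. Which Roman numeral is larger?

DCCXLIV = 744
CCCXXVII = 327
744 is larger

DCCXLIV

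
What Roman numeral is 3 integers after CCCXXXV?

CCCXXXV = 335
335 + 3 = 338

CCCXXXVIII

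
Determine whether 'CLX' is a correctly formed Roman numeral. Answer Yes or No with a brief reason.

'CLX': Check the rules: uses only the symbols I, V, X, L, C, D, M; no symbol is repeated more than three times in a row; V, L and D each appear at most once; no smaller symbol precedes a larger one (values never increase from left to right). Value: C (100) + L (50) + X (10) = 160. So it is a valid standard Roman numeral.

Yes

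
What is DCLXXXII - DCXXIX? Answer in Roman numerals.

DCLXXXII = 682
DCXXIX = 629
682 - 629 = 53

LIII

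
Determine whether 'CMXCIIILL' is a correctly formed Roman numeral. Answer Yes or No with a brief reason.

'CMXCIIILL': L should not appear more than once

No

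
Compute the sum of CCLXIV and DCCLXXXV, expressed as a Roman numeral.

CCLXIV = 264
DCCLXXXV = 785
264 + 785 = 1049

MXLIX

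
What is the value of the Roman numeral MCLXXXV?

MCLXXXV: M=1000, C=100, L=50, X=10, X=10, X=10, V=5
1000 + 100 + 50 + 10 + 10 + 10 + 5 = 1185

1185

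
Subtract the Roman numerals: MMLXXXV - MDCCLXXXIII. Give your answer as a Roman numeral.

MMLXXXV = 2085
MDCCLXXXIII = 1783
2085 - 1783 = 302

CCCII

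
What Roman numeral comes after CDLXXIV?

CDLXXIV = 474; next is 475

CDLXXV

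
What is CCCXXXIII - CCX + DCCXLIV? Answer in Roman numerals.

CCCXXXIII = 333, CCX = 210, DCCXLIV = 744
333 - 210 = 123
123 + 744 = 867

DCCCLXVII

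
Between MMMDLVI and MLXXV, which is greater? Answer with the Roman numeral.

MMMDLVI = 3556
MLXXV = 1075
3556 is larger

MMMDLVI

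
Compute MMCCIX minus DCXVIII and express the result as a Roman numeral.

MMCCIX = 2209
DCXVIII = 618
2209 - 618 = 1591

MDXCI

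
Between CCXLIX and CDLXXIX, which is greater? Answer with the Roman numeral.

CCXLIX = 249
CDLXXIX = 479
479 is larger

CDLXXIX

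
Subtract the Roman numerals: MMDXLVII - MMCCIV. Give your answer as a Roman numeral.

MMDXLVII = 2547
MMCCIV = 2204
2547 - 2204 = 343

CCCXLIII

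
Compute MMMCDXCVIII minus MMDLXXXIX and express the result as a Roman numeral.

MMMCDXCVIII = 3498
MMDLXXXIX = 2589
3498 - 2589 = 909

CMIX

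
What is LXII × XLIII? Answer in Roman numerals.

LXII = 62
XLIII = 43
62 × 43 = 2666

MMDCLXVI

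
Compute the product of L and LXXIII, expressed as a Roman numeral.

L = 50
LXXIII = 73
50 × 73 = 3650

MMMDCL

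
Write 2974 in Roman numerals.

Convert 2974 to Roman numerals:
  2974 contains 2×1000 (MM)
  974 contains 1×900 (CM)
  74 contains 1×50 (L)
  24 contains 2×10 (XX)
  4 contains 1×4 (IV)

MMCMLXXIV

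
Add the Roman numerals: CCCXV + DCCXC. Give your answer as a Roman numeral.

CCCXV = 315
DCCXC = 790
315 + 790 = 1105

MCV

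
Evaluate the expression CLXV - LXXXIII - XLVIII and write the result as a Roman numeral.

CLXV = 165, LXXXIII = 83, XLVIII = 48
165 - 83 = 82
82 - 48 = 34

XXXIV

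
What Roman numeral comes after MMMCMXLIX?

MMMCMXLIX = 3949, so the next integer is 3949 + 1 = 3950

MMMCML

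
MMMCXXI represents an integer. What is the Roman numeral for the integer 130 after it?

MMMCXXI = 3121
3121 + 130 = 3251

MMMCCLI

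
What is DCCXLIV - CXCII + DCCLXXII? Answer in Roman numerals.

DCCXLIV = 744, CXCII = 192, DCCLXXII = 772
744 - 192 = 552
552 + 772 = 1324

MCCCXXIV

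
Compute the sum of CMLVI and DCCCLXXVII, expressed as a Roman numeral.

CMLVI = 956
DCCCLXXVII = 877
956 + 877 = 1833

MDCCCXXXIII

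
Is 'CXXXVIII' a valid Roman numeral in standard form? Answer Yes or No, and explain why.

'CXXXVIII': Check the rules: uses only the symbols I, V, X, L, C, D, M; no symbol is repeated more than three times in a row; V, L and D each appear at most once; no smaller symbol precedes a larger one (values never increase from left to right). Value: C (100) + X (10) + X (10) + X (10) + V (5) + I (1) + I (1) + I (1) = 138. So it is a valid standard Roman numeral.

Yes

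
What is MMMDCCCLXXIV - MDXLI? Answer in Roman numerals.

MMMDCCCLXXIV = 3874
MDXLI = 1541
3874 - 1541 = 2333

MMCCCXXXIII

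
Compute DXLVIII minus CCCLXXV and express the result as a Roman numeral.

DXLVIII = 548
CCCLXXV = 375
548 - 375 = 173

CLXXIII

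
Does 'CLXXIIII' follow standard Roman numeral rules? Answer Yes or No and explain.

'CLXXIIII': More than 3 consecutive I's

No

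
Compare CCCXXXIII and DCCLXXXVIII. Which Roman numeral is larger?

CCCXXXIII = 333
DCCLXXXVIII = 788
788 is larger

DCCLXXXVIII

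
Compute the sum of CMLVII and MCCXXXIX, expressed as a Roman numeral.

CMLVII = 957
MCCXXXIX = 1239
957 + 1239 = 2196

MMCXCVI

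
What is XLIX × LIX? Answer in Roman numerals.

XLIX = 49
LIX = 59
49 × 59 = 2891

MMDCCCXCI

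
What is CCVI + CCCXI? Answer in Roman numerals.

CCVI = 206
CCCXI = 311
206 + 311 = 517

DXVII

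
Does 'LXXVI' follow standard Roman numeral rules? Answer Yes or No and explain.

'LXXVI': Check the rules: uses only the symbols I, V, X, L, C, D, M; no symbol is repeated more than three times in a row; V, L and D each appear at most once; no smaller symbol precedes a larger one (values never increase from left to right). Value: L (50) + X (10) + X (10) + V (5) + I (1) = 76. So it is a valid standard Roman numeral.

Yes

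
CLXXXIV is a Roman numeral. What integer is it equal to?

CLXXXIV: C=100, L=50, X=10, X=10, X=10, IV=4
100 + 50 + 10 + 10 + 10 + 4 = 184

184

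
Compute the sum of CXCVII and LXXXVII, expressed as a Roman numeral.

CXCVII = 197
LXXXVII = 87
197 + 87 = 284

CCLXXXIV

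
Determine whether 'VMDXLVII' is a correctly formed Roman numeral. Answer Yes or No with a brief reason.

'VMDXLVII': V should not appear more than once

No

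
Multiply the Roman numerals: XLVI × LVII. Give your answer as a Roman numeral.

XLVI = 46
LVII = 57
46 × 57 = 2622

MMDCXXII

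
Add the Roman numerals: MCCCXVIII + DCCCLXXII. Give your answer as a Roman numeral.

MCCCXVIII = 1318
DCCCLXXII = 872
1318 + 872 = 2190

MMCXC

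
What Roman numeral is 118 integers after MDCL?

MDCL = 1650
1650 + 118 = 1768

MDCCLXVIII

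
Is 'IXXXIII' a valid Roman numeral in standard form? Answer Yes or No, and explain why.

'IXXXIII': I (position 1) comes before the larger symbol X (position 3) without being directly in front of it as a subtractive pair; apart from IV, IX, XL, XC, CD and CM, symbols must go from largest to smallest

No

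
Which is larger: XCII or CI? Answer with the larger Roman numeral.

XCII = 92
CI = 101
101 is larger

CI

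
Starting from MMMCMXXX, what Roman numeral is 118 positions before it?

MMMCMXXX = 3930
3930 - 118 = 3812

MMMDCCCXII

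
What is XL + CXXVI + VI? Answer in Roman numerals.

XL = 40, CXXVI = 126, VI = 6
40 + 126 = 166
166 + 6 = 172

CLXXII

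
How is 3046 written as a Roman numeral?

Convert 3046 to Roman numerals:
  3046 contains 3×1000 (MMM)
  46 contains 1×40 (XL)
  6 contains 1×5 (V)
  1 contains 1×1 (I)

MMMXLVI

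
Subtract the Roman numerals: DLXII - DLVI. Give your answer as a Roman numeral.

DLXII = 562
DLVI = 556
562 - 556 = 6

VI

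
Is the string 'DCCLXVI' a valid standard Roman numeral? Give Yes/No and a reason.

'DCCLXVI': Check the rules: uses only the symbols I, V, X, L, C, D, M; no symbol is repeated more than three times in a row; V, L and D each appear at most once; no smaller symbol precedes a larger one (values never increase from left to right). Value: D (500) + C (100) + C (100) + L (50) + X (10) + V (5) + I (1) = 766. So it is a valid standard Roman numeral.

Yes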